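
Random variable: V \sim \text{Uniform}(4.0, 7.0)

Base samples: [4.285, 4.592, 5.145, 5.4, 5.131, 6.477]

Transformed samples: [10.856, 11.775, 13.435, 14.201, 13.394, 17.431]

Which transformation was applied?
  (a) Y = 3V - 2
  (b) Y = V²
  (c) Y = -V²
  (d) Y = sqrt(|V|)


Checking option (a) Y = 3V - 2:
  V = 4.285 -> Y = 10.856 ✓
  V = 4.592 -> Y = 11.775 ✓
  V = 5.145 -> Y = 13.435 ✓
All samples match this transformation.

(a) 3V - 2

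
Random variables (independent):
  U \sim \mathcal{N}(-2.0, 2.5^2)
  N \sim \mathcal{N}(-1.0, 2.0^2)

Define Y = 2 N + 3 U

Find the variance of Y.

For independent RVs: Var(aX + bY) = a²Var(X) + b²Var(Y)
Var(U) = 6.25
Var(N) = 4
Var(Y) = 3²*6.25 + 2²*4
= 9*6.25 + 4*4 = 72.25

72.25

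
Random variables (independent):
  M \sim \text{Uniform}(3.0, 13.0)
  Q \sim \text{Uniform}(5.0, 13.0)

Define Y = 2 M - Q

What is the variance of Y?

For independent RVs: Var(aX + bY) = a²Var(X) + b²Var(Y)
Var(M) = 8.3333333
Var(Q) = 5.3333333
Var(Y) = 2²*8.3333333 + (-1)²*5.3333333
= 4*8.3333333 + 1*5.3333333 = 38.666667

38.666667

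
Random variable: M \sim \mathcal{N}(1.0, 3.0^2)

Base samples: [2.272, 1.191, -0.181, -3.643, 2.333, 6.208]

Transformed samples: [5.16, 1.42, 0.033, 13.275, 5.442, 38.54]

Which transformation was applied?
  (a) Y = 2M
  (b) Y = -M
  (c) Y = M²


Checking option (c) Y = M²:
  M = 2.272 -> Y = 5.16 ✓
  M = 1.191 -> Y = 1.42 ✓
  M = -0.181 -> Y = 0.033 ✓
All samples match this transformation.

(c) M²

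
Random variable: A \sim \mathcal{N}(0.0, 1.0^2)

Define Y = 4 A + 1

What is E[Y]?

For Y = 4A + 1:
E[Y] = 4 * E[A] + 1
E[A] = 0.0 = 0
E[Y] = 4 * 0 + 1 = 1

1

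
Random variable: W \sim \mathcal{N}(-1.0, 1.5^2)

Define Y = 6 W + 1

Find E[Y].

For Y = 6W + 1:
E[Y] = 6 * E[W] + 1
E[W] = -1.0 = -1
E[Y] = 6 * (-1) + 1 = -5

-5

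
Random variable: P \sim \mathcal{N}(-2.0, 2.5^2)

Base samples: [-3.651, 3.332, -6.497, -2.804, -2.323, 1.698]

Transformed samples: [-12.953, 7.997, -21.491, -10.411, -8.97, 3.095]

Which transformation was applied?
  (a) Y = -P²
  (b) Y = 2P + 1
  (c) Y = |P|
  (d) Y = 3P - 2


Checking option (d) Y = 3P - 2:
  P = -3.651 -> Y = -12.953 ✓
  P = 3.332 -> Y = 7.997 ✓
  P = -6.497 -> Y = -21.491 ✓
All samples match this transformation.

(d) 3P - 2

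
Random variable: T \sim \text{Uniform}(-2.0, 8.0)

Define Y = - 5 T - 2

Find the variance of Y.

For Y = aT + b: Var(Y) = a² * Var(T)
Var(T) = (8 + 2)^2/12 = 8.3333333
Var(Y) = (-5)² * 8.3333333 = 25 * 8.3333333 = 208.33333

208.33333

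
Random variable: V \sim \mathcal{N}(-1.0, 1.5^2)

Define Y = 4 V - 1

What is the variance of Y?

For Y = aV + b: Var(Y) = a² * Var(V)
Var(V) = 1.5^2 = 2.25
Var(Y) = 4² * 2.25 = 16 * 2.25 = 36

36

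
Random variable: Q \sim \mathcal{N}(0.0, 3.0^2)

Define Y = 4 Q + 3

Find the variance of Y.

For Y = aQ + b: Var(Y) = a² * Var(Q)
Var(Q) = 3.0^2 = 9
Var(Y) = 4² * 9 = 16 * 9 = 144

144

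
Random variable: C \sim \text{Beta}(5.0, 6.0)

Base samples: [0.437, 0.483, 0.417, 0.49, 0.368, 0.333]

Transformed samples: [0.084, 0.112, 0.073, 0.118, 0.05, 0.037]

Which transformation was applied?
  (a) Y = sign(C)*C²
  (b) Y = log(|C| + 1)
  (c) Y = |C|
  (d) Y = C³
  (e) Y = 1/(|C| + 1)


Checking option (d) Y = C³:
  C = 0.437 -> Y = 0.084 ✓
  C = 0.483 -> Y = 0.112 ✓
  C = 0.417 -> Y = 0.073 ✓
All samples match this transformation.

(d) C³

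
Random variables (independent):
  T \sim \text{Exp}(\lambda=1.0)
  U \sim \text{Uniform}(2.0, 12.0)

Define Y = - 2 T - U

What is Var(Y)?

For independent RVs: Var(aX + bY) = a²Var(X) + b²Var(Y)
Var(T) = 1
Var(U) = 8.3333333
Var(Y) = (-2)²*1 + (-1)²*8.3333333
= 4*1 + 1*8.3333333 = 12.333333

12.333333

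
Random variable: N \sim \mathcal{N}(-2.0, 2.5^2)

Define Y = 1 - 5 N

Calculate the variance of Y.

For Y = aN + b: Var(Y) = a² * Var(N)
Var(N) = 2.5^2 = 6.25
Var(Y) = (-5)² * 6.25 = 25 * 6.25 = 156.25

156.25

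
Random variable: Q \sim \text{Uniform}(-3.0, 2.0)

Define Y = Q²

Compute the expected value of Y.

E[Q²] = Var(Q) + (E[Q])² = 2.0833333 + 0.25 = 2.3333333

2.3333333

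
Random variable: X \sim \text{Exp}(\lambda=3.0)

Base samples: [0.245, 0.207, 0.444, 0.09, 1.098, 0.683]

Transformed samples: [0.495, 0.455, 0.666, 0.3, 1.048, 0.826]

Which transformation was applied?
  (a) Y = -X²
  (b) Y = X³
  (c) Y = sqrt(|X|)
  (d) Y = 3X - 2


Checking option (c) Y = sqrt(|X|):
  X = 0.245 -> Y = 0.495 ✓
  X = 0.207 -> Y = 0.455 ✓
  X = 0.444 -> Y = 0.666 ✓
All samples match this transformation.

(c) sqrt(|X|)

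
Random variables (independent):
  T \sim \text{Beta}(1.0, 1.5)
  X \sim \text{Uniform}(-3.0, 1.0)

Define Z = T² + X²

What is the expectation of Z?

E[Z] = E[T²] + E[X²]
E[T²] = Var(T) + E[T]² = 0.068571429 + 0.16 = 0.22857143
E[X²] = Var(X) + E[X]² = 1.3333333 + 1 = 2.3333333
E[Z] = 0.22857143 + 2.3333333 = 2.5619048

2.5619048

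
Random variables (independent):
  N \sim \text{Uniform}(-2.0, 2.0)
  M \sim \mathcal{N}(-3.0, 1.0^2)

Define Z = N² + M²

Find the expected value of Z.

E[Z] = E[N²] + E[M²]
E[N²] = Var(N) + E[N]² = 1.3333333 + 0 = 1.3333333
E[M²] = Var(M) + E[M]² = 1 + 9 = 10
E[Z] = 1.3333333 + 10 = 11.333333

11.333333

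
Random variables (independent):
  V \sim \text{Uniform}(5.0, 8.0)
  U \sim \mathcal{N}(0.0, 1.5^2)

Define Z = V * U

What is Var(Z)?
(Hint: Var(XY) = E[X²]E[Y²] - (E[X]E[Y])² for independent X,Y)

Var(XY) = E[X²]E[Y²] - (E[X]E[Y])²
E[V] = 6.5, Var(V) = 0.75
E[U] = 0, Var(U) = 2.25
E[V²] = 0.75 + 6.5² = 43
E[U²] = 2.25 + 0² = 2.25
Var(Z) = 43*2.25 - (6.5*0)²
= 96.75 - 0 = 96.75

96.75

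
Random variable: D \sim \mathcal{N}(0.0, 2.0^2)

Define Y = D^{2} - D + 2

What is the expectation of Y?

E[Y] = 1*E[D²] - 1*E[D] + 2
E[D] = 0
E[D²] = Var(D) + (E[D])² = 4 + 0 = 4
E[Y] = 1*4 - 1*0 + 2 = 6

6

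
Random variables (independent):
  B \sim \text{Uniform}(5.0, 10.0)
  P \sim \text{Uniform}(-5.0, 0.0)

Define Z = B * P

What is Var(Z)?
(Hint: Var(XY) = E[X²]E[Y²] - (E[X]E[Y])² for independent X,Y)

Var(XY) = E[X²]E[Y²] - (E[X]E[Y])²
E[B] = 7.5, Var(B) = 2.0833333
E[P] = -2.5, Var(P) = 2.0833333
E[B²] = 2.0833333 + 7.5² = 58.333333
E[P²] = 2.0833333 + (-2.5)² = 8.3333333
Var(Z) = 58.333333*8.3333333 - (7.5*(-2.5))²
= 486.11111 - 351.5625 = 134.54861

134.54861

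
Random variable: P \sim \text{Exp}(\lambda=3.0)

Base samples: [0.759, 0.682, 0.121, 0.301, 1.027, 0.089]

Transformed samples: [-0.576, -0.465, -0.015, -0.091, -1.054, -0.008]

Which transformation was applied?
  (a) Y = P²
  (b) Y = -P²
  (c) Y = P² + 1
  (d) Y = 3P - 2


Checking option (b) Y = -P²:
  P = 0.759 -> Y = -0.576 ✓
  P = 0.682 -> Y = -0.465 ✓
  P = 0.121 -> Y = -0.015 ✓
All samples match this transformation.

(b) -P²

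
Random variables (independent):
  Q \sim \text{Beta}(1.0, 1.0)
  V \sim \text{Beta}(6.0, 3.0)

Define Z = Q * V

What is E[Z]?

For independent RVs: E[XY] = E[X]*E[Y]
E[Q] = 0.5
E[V] = 0.66666667
E[Z] = 0.5 * 0.66666667 = 0.33333333

0.33333333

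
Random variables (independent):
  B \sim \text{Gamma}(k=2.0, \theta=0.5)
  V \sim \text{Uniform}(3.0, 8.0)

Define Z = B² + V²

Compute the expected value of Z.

E[Z] = E[B²] + E[V²]
E[B²] = Var(B) + E[B]² = 0.5 + 1 = 1.5
E[V²] = Var(V) + E[V]² = 2.0833333 + 30.25 = 32.333333
E[Z] = 1.5 + 32.333333 = 33.833333

33.833333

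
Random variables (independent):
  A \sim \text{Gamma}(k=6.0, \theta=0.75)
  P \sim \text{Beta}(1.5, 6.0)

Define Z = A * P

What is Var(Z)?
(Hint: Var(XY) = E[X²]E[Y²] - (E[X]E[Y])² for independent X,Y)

Var(XY) = E[X²]E[Y²] - (E[X]E[Y])²
E[A] = 4.5, Var(A) = 3.375
E[P] = 0.2, Var(P) = 0.018823529
E[A²] = 3.375 + 4.5² = 23.625
E[P²] = 0.018823529 + 0.2² = 0.058823529
Var(Z) = 23.625*0.058823529 - (4.5*0.2)²
= 1.3897059 - 0.81 = 0.57970588

0.57970588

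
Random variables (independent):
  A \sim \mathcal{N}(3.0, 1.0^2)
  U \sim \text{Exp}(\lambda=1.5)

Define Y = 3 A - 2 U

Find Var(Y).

For independent RVs: Var(aX + bY) = a²Var(X) + b²Var(Y)
Var(A) = 1
Var(U) = 0.44444444
Var(Y) = 3²*1 + (-2)²*0.44444444
= 9*1 + 4*0.44444444 = 10.777778

10.777778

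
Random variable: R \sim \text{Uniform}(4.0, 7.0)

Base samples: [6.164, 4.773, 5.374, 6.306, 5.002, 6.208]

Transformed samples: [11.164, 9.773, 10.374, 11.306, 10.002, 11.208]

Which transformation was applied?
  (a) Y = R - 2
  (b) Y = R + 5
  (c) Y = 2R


Checking option (b) Y = R + 5:
  R = 6.164 -> Y = 11.164 ✓
  R = 4.773 -> Y = 9.773 ✓
  R = 5.374 -> Y = 10.374 ✓
All samples match this transformation.

(b) R + 5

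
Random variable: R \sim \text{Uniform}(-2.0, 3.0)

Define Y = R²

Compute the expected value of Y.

Using E[X²] = Var(X) + (E[X])²:
E[R] = 0.5
Var(R) = (3 + 2)^2/12 = 2.0833333
E[R²] = 2.0833333 + 0.5² = 2.0833333 + 0.25 = 2.3333333

2.3333333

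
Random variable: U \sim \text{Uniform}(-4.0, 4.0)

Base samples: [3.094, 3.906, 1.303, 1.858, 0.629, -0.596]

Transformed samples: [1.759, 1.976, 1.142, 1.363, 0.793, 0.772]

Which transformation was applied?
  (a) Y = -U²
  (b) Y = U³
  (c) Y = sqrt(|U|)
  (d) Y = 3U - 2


Checking option (c) Y = sqrt(|U|):
  U = 3.094 -> Y = 1.759 ✓
  U = 3.906 -> Y = 1.976 ✓
  U = 1.303 -> Y = 1.142 ✓
All samples match this transformation.

(c) sqrt(|U|)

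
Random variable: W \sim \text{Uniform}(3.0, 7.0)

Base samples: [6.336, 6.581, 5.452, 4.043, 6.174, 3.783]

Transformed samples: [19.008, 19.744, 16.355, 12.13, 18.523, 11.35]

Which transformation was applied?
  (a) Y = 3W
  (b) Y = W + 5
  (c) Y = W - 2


Checking option (a) Y = 3W:
  W = 6.336 -> Y = 19.008 ✓
  W = 6.581 -> Y = 19.744 ✓
  W = 5.452 -> Y = 16.355 ✓
All samples match this transformation.

(a) 3W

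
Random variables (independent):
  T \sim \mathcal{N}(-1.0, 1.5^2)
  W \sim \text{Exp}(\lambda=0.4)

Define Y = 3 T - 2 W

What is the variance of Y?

For independent RVs: Var(aX + bY) = a²Var(X) + b²Var(Y)
Var(T) = 2.25
Var(W) = 6.25
Var(Y) = 3²*2.25 + (-2)²*6.25
= 9*2.25 + 4*6.25 = 45.25

45.25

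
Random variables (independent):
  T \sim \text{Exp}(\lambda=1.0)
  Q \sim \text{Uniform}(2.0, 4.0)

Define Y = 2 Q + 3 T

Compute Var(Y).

For independent RVs: Var(aX + bY) = a²Var(X) + b²Var(Y)
Var(T) = 1
Var(Q) = 0.33333333
Var(Y) = 3²*1 + 2²*0.33333333
= 9*1 + 4*0.33333333 = 10.333333

10.333333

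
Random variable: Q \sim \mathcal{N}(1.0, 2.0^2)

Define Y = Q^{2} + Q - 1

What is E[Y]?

E[Y] = 1*E[Q²] + 1*E[Q] - 1
E[Q] = 1
E[Q²] = Var(Q) + (E[Q])² = 4 + 1 = 5
E[Y] = 1*5 + 1*1 - 1 = 5

5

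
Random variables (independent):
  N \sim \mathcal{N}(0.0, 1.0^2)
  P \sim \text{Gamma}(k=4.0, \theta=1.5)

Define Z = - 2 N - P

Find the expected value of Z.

E[Z] = -2*E[N] - 1*E[P]
E[N] = 0
E[P] = 6
E[Z] = -2*0 - 1*6 = -6

-6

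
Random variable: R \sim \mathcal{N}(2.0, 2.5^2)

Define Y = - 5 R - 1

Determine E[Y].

For Y = -5R - 1:
E[Y] = -5 * E[R] - 1
E[R] = 2.0 = 2
E[Y] = -5 * 2 - 1 = -11

-11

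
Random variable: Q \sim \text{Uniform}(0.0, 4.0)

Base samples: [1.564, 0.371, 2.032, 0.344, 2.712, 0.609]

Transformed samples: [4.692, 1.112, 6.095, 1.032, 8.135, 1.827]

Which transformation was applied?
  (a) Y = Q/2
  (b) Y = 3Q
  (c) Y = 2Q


Checking option (b) Y = 3Q:
  Q = 1.564 -> Y = 4.692 ✓
  Q = 0.371 -> Y = 1.112 ✓
  Q = 2.032 -> Y = 6.095 ✓
All samples match this transformation.

(b) 3Q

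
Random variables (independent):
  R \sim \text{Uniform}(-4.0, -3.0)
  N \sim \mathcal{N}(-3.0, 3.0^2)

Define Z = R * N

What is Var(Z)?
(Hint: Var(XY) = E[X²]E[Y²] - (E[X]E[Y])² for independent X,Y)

Var(XY) = E[X²]E[Y²] - (E[X]E[Y])²
E[R] = -3.5, Var(R) = 0.083333333
E[N] = -3, Var(N) = 9
E[R²] = 0.083333333 + (-3.5)² = 12.333333
E[N²] = 9 + (-3)² = 18
Var(Z) = 12.333333*18 - (-3.5*(-3))²
= 222 - 110.25 = 111.75

111.75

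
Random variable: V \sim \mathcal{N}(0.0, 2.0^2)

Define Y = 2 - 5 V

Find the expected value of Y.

For Y = -5V + 2:
E[Y] = -5 * E[V] + 2
E[V] = 0.0 = 0
E[Y] = -5 * 0 + 2 = 2

2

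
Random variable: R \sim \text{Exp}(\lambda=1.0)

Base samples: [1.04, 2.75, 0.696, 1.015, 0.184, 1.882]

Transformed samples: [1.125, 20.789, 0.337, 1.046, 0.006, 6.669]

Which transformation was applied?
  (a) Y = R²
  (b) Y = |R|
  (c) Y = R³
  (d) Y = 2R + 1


Checking option (c) Y = R³:
  R = 1.04 -> Y = 1.125 ✓
  R = 2.75 -> Y = 20.789 ✓
  R = 0.696 -> Y = 0.337 ✓
All samples match this transformation.

(c) R³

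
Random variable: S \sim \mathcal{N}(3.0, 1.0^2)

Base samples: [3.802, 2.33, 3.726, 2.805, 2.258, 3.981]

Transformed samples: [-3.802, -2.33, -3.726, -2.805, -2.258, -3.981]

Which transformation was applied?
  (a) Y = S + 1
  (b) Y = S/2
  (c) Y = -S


Checking option (c) Y = -S:
  S = 3.802 -> Y = -3.802 ✓
  S = 2.33 -> Y = -2.33 ✓
  S = 3.726 -> Y = -3.726 ✓
All samples match this transformation.

(c) -S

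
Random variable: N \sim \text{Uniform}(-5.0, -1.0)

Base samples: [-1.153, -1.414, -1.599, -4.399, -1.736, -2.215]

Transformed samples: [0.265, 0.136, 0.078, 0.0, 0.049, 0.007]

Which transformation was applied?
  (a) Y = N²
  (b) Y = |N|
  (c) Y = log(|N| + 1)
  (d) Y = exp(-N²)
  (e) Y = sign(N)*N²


Checking option (d) Y = exp(-N²):
  N = -1.153 -> Y = 0.265 ✓
  N = -1.414 -> Y = 0.136 ✓
  N = -1.599 -> Y = 0.078 ✓
All samples match this transformation.

(d) exp(-N²)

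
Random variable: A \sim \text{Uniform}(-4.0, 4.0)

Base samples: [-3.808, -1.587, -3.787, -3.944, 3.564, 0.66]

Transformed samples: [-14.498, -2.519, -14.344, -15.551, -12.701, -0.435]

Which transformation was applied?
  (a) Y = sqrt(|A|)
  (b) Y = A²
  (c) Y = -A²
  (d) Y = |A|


Checking option (c) Y = -A²:
  A = -3.808 -> Y = -14.498 ✓
  A = -1.587 -> Y = -2.519 ✓
  A = -3.787 -> Y = -14.344 ✓
All samples match this transformation.

(c) -A²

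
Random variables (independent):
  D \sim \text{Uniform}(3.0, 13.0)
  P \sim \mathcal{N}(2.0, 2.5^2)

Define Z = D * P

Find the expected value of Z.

For independent RVs: E[XY] = E[X]*E[Y]
E[D] = 8
E[P] = 2
E[Z] = 8 * 2 = 16

16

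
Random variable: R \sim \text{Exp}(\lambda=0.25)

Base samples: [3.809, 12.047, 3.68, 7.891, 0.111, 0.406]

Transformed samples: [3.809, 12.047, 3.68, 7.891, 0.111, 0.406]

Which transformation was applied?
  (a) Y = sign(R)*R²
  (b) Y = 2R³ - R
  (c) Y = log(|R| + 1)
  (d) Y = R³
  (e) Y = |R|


Checking option (e) Y = |R|:
  R = 3.809 -> Y = 3.809 ✓
  R = 12.047 -> Y = 12.047 ✓
  R = 3.68 -> Y = 3.68 ✓
All samples match this transformation.

(e) |R|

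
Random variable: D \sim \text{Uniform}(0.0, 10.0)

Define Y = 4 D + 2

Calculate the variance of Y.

For Y = aD + b: Var(Y) = a² * Var(D)
Var(D) = (10 - 0)^2/12 = 8.3333333
Var(Y) = 4² * 8.3333333 = 16 * 8.3333333 = 133.33333

133.33333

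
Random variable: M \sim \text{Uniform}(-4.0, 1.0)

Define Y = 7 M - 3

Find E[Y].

For Y = 7M - 3:
E[Y] = 7 * E[M] - 3
E[M] = (-4 + 1)/2 = -1.5
E[Y] = 7 * (-1.5) - 3 = -13.5

-13.5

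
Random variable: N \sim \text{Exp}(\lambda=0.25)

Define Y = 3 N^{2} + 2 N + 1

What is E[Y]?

E[Y] = 3*E[N²] + 2*E[N] + 1
E[N] = 4
E[N²] = Var(N) + (E[N])² = 16 + 16 = 32
E[Y] = 3*32 + 2*4 + 1 = 105

105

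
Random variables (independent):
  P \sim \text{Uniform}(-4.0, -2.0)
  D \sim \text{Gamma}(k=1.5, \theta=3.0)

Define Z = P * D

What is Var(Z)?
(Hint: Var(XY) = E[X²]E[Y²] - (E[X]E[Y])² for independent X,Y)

Var(XY) = E[X²]E[Y²] - (E[X]E[Y])²
E[P] = -3, Var(P) = 0.33333333
E[D] = 4.5, Var(D) = 13.5
E[P²] = 0.33333333 + (-3)² = 9.3333333
E[D²] = 13.5 + 4.5² = 33.75
Var(Z) = 9.3333333*33.75 - (-3*4.5)²
= 315 - 182.25 = 132.75

132.75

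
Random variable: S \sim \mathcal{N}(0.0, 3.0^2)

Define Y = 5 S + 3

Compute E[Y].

For Y = 5S + 3:
E[Y] = 5 * E[S] + 3
E[S] = 0.0 = 0
E[Y] = 5 * 0 + 3 = 3

3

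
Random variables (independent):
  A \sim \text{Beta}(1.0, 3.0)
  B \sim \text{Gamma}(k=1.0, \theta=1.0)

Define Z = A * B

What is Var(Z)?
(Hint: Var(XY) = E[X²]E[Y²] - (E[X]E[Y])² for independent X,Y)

Var(XY) = E[X²]E[Y²] - (E[X]E[Y])²
E[A] = 0.25, Var(A) = 0.0375
E[B] = 1, Var(B) = 1
E[A²] = 0.0375 + 0.25² = 0.1
E[B²] = 1 + 1² = 2
Var(Z) = 0.1*2 - (0.25*1)²
= 0.2 - 0.0625 = 0.1375

0.1375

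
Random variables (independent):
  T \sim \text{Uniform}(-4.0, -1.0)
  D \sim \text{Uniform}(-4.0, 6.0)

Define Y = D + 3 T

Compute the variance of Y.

For independent RVs: Var(aX + bY) = a²Var(X) + b²Var(Y)
Var(T) = 0.75
Var(D) = 8.3333333
Var(Y) = 3²*0.75 + 1²*8.3333333
= 9*0.75 + 1*8.3333333 = 15.083333

15.083333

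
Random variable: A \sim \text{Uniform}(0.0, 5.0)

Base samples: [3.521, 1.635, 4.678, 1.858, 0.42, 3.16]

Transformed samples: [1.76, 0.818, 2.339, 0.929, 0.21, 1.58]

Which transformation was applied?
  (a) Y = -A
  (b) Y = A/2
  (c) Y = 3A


Checking option (b) Y = A/2:
  A = 3.521 -> Y = 1.76 ✓
  A = 1.635 -> Y = 0.818 ✓
  A = 4.678 -> Y = 2.339 ✓
All samples match this transformation.

(b) A/2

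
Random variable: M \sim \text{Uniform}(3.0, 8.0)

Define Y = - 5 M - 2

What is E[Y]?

For Y = -5M - 2:
E[Y] = -5 * E[M] - 2
E[M] = (3 + 8)/2 = 5.5
E[Y] = -5 * 5.5 - 2 = -29.5

-29.5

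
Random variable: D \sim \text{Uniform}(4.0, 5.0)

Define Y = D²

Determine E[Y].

Using E[X²] = Var(X) + (E[X])²:
E[D] = 4.5
Var(D) = (5 - 4)^2/12 = 0.083333333
E[D²] = 0.083333333 + 4.5² = 0.083333333 + 20.25 = 20.333333

20.333333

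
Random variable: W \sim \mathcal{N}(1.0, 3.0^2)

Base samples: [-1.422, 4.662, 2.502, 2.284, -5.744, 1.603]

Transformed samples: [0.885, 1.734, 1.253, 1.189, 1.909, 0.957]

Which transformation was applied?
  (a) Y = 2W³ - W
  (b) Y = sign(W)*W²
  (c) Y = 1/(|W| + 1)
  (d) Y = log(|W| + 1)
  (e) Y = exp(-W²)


Checking option (d) Y = log(|W| + 1):
  W = -1.422 -> Y = 0.885 ✓
  W = 4.662 -> Y = 1.734 ✓
  W = 2.502 -> Y = 1.253 ✓
All samples match this transformation.

(d) log(|W| + 1)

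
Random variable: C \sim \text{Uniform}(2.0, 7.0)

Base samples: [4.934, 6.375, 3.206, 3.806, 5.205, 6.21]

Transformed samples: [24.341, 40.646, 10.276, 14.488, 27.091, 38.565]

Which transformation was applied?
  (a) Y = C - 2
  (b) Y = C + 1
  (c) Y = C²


Checking option (c) Y = C²:
  C = 4.934 -> Y = 24.341 ✓
  C = 6.375 -> Y = 40.646 ✓
  C = 3.206 -> Y = 10.276 ✓
All samples match this transformation.

(c) C²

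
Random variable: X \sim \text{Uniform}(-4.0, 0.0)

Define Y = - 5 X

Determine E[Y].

For Y = -5X:
E[Y] = -5 * E[X]
E[X] = (-4 + 0)/2 = -2
E[Y] = -5 * (-2) = 10

10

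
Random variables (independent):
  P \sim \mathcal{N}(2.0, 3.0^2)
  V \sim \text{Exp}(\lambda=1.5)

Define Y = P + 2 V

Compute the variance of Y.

For independent RVs: Var(aX + bY) = a²Var(X) + b²Var(Y)
Var(P) = 9
Var(V) = 0.44444444
Var(Y) = 1²*9 + 2²*0.44444444
= 1*9 + 4*0.44444444 = 10.777778

10.777778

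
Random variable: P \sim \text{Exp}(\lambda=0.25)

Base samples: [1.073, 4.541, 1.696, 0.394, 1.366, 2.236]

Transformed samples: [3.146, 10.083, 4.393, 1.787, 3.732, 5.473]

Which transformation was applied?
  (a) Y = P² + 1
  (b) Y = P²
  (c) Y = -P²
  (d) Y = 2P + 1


Checking option (d) Y = 2P + 1:
  P = 1.073 -> Y = 3.146 ✓
  P = 4.541 -> Y = 10.083 ✓
  P = 1.696 -> Y = 4.393 ✓
All samples match this transformation.

(d) 2P + 1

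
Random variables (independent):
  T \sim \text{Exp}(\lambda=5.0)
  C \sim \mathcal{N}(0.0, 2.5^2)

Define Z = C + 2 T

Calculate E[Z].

E[Z] = 2*E[T] + 1*E[C]
E[T] = 0.2
E[C] = 0
E[Z] = 2*0.2 + 1*0 = 0.4

0.4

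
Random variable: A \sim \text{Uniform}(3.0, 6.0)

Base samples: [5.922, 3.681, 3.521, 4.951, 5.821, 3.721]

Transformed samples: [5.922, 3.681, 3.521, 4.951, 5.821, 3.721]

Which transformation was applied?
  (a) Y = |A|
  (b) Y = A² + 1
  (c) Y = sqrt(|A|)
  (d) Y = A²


Checking option (a) Y = |A|:
  A = 5.922 -> Y = 5.922 ✓
  A = 3.681 -> Y = 3.681 ✓
  A = 3.521 -> Y = 3.521 ✓
All samples match this transformation.

(a) |A|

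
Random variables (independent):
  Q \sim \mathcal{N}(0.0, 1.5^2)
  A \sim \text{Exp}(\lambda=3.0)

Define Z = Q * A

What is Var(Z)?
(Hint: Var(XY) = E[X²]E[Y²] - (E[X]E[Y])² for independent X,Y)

Var(XY) = E[X²]E[Y²] - (E[X]E[Y])²
E[Q] = 0, Var(Q) = 2.25
E[A] = 0.33333333, Var(A) = 0.11111111
E[Q²] = 2.25 + 0² = 2.25
E[A²] = 0.11111111 + 0.33333333² = 0.22222222
Var(Z) = 2.25*0.22222222 - (0*0.33333333)²
= 0.5 - 0 = 0.5

0.5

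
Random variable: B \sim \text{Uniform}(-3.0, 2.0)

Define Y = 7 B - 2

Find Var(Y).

For Y = aB + b: Var(Y) = a² * Var(B)
Var(B) = (2 + 3)^2/12 = 2.0833333
Var(Y) = 7² * 2.0833333 = 49 * 2.0833333 = 102.08333

102.08333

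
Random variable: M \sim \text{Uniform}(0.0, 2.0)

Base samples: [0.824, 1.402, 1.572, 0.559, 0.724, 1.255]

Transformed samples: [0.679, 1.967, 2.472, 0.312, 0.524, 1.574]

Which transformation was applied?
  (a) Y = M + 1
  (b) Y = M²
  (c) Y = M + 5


Checking option (b) Y = M²:
  M = 0.824 -> Y = 0.679 ✓
  M = 1.402 -> Y = 1.967 ✓
  M = 1.572 -> Y = 2.472 ✓
All samples match this transformation.

(b) M²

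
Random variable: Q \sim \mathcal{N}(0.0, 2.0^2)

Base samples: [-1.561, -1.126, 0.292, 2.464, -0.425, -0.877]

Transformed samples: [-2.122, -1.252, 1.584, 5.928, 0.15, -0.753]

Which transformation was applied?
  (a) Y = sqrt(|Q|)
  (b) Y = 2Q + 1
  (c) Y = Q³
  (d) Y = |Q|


Checking option (b) Y = 2Q + 1:
  Q = -1.561 -> Y = -2.122 ✓
  Q = -1.126 -> Y = -1.252 ✓
  Q = 0.292 -> Y = 1.584 ✓
All samples match this transformation.

(b) 2Q + 1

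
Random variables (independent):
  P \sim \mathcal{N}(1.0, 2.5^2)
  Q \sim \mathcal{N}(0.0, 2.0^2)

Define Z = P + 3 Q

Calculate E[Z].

E[Z] = 1*E[P] + 3*E[Q]
E[P] = 1
E[Q] = 0
E[Z] = 1*1 + 3*0 = 1

1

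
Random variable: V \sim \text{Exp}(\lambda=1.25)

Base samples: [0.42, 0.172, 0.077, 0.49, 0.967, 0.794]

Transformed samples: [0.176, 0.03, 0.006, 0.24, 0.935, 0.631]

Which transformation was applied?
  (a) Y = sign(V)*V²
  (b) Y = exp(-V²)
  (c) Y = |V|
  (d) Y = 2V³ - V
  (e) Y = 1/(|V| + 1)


Checking option (a) Y = sign(V)*V²:
  V = 0.42 -> Y = 0.176 ✓
  V = 0.172 -> Y = 0.03 ✓
  V = 0.077 -> Y = 0.006 ✓
All samples match this transformation.

(a) sign(V)*V²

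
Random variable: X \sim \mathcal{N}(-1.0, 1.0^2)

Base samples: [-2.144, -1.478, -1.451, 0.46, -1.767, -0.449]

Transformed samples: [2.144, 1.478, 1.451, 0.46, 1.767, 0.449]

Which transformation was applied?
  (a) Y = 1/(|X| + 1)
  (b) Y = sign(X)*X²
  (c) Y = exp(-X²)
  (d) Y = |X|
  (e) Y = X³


Checking option (d) Y = |X|:
  X = -2.144 -> Y = 2.144 ✓
  X = -1.478 -> Y = 1.478 ✓
  X = -1.451 -> Y = 1.451 ✓
All samples match this transformation.

(d) |X|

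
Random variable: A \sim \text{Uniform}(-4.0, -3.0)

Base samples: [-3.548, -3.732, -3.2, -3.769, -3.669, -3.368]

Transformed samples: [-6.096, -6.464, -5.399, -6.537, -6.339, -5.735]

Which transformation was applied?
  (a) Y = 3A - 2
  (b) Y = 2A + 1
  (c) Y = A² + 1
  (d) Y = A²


Checking option (b) Y = 2A + 1:
  A = -3.548 -> Y = -6.096 ✓
  A = -3.732 -> Y = -6.464 ✓
  A = -3.2 -> Y = -5.399 ✓
All samples match this transformation.

(b) 2A + 1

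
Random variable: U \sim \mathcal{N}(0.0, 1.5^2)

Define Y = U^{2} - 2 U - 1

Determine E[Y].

E[Y] = 1*E[U²] - 2*E[U] - 1
E[U] = 0
E[U²] = Var(U) + (E[U])² = 2.25 + 0 = 2.25
E[Y] = 1*2.25 - 2*0 - 1 = 1.25

1.25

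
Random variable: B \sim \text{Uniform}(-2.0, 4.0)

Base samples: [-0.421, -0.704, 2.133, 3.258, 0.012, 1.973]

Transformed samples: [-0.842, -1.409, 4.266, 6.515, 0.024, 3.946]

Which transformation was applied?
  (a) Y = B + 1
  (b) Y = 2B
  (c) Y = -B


Checking option (b) Y = 2B:
  B = -0.421 -> Y = -0.842 ✓
  B = -0.704 -> Y = -1.409 ✓
  B = 2.133 -> Y = 4.266 ✓
All samples match this transformation.

(b) 2B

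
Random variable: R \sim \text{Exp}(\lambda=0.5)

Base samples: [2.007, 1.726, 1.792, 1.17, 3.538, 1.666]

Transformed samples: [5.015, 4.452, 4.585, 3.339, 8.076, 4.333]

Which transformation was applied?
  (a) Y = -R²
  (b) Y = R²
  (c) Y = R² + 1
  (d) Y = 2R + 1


Checking option (d) Y = 2R + 1:
  R = 2.007 -> Y = 5.015 ✓
  R = 1.726 -> Y = 4.452 ✓
  R = 1.792 -> Y = 4.585 ✓
All samples match this transformation.

(d) 2R + 1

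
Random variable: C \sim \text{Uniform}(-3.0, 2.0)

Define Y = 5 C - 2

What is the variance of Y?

For Y = aC + b: Var(Y) = a² * Var(C)
Var(C) = (2 + 3)^2/12 = 2.0833333
Var(Y) = 5² * 2.0833333 = 25 * 2.0833333 = 52.083333

52.083333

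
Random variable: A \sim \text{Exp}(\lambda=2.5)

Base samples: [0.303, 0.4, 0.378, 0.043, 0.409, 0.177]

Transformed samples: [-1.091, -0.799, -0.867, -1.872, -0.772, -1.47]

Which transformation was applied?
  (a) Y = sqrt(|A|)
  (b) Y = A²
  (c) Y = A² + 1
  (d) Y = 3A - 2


Checking option (d) Y = 3A - 2:
  A = 0.303 -> Y = -1.091 ✓
  A = 0.4 -> Y = -0.799 ✓
  A = 0.378 -> Y = -0.867 ✓
All samples match this transformation.

(d) 3A - 2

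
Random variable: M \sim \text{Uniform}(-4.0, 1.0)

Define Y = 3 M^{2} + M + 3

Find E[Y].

E[Y] = 3*E[M²] + 1*E[M] + 3
E[M] = -1.5
E[M²] = Var(M) + (E[M])² = 2.0833333 + 2.25 = 4.3333333
E[Y] = 3*4.3333333 + 1*(-1.5) + 3 = 14.5

14.5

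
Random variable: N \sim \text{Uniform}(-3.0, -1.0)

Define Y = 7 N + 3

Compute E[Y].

For Y = 7N + 3:
E[Y] = 7 * E[N] + 3
E[N] = (-3 - 1)/2 = -2
E[Y] = 7 * (-2) + 3 = -11

-11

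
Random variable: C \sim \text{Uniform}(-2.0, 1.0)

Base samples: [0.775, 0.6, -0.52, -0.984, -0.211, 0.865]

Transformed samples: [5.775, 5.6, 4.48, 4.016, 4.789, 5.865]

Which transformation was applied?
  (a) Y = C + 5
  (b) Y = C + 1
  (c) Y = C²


Checking option (a) Y = C + 5:
  C = 0.775 -> Y = 5.775 ✓
  C = 0.6 -> Y = 5.6 ✓
  C = -0.52 -> Y = 4.48 ✓
All samples match this transformation.

(a) C + 5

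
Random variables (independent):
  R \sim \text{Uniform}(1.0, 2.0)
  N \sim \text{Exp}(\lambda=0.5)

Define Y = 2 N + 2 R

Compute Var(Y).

For independent RVs: Var(aX + bY) = a²Var(X) + b²Var(Y)
Var(R) = 0.083333333
Var(N) = 4
Var(Y) = 2²*0.083333333 + 2²*4
= 4*0.083333333 + 4*4 = 16.333333

16.333333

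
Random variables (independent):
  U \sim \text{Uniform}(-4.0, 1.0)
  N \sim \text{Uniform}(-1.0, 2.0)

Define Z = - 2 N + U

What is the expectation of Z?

E[Z] = 1*E[U] - 2*E[N]
E[U] = -1.5
E[N] = 0.5
E[Z] = 1*(-1.5) - 2*0.5 = -2.5

-2.5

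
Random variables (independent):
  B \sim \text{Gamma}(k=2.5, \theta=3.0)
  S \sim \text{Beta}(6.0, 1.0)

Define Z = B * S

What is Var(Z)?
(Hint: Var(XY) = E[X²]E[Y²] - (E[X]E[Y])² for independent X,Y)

Var(XY) = E[X²]E[Y²] - (E[X]E[Y])²
E[B] = 7.5, Var(B) = 22.5
E[S] = 0.85714286, Var(S) = 0.015306122
E[B²] = 22.5 + 7.5² = 78.75
E[S²] = 0.015306122 + 0.85714286² = 0.75
Var(Z) = 78.75*0.75 - (7.5*0.85714286)²
= 59.0625 - 41.326531 = 17.735969

17.735969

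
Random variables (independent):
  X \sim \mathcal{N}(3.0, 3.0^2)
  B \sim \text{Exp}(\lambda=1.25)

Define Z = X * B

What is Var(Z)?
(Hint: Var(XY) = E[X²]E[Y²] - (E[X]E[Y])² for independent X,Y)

Var(XY) = E[X²]E[Y²] - (E[X]E[Y])²
E[X] = 3, Var(X) = 9
E[B] = 0.8, Var(B) = 0.64
E[X²] = 9 + 3² = 18
E[B²] = 0.64 + 0.8² = 1.28
Var(Z) = 18*1.28 - (3*0.8)²
= 23.04 - 5.76 = 17.28

17.28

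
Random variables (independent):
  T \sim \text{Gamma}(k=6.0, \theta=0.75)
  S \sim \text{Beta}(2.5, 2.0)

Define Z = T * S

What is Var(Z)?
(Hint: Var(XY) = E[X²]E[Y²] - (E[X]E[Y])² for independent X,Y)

Var(XY) = E[X²]E[Y²] - (E[X]E[Y])²
E[T] = 4.5, Var(T) = 3.375
E[S] = 0.55555556, Var(S) = 0.044893378
E[T²] = 3.375 + 4.5² = 23.625
E[S²] = 0.044893378 + 0.55555556² = 0.35353535
Var(Z) = 23.625*0.35353535 - (4.5*0.55555556)²
= 8.3522727 - 6.25 = 2.1022727

2.1022727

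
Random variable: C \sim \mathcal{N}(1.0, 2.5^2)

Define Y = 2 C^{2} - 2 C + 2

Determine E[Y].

E[Y] = 2*E[C²] - 2*E[C] + 2
E[C] = 1
E[C²] = Var(C) + (E[C])² = 6.25 + 1 = 7.25
E[Y] = 2*7.25 - 2*1 + 2 = 14.5

14.5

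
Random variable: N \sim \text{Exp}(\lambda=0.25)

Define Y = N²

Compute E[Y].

E[N²] = Var(N) + (E[N])² = 16 + 16 = 32

32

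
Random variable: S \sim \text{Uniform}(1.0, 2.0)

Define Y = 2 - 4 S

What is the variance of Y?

For Y = aS + b: Var(Y) = a² * Var(S)
Var(S) = (2 - 1)^2/12 = 0.083333333
Var(Y) = (-4)² * 0.083333333 = 16 * 0.083333333 = 1.3333333

1.3333333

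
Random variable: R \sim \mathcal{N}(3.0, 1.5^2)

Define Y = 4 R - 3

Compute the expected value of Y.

For Y = 4R - 3:
E[Y] = 4 * E[R] - 3
E[R] = 3.0 = 3
E[Y] = 4 * 3 - 3 = 9

9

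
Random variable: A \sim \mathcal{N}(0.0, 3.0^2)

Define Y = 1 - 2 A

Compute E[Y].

For Y = -2A + 1:
E[Y] = -2 * E[A] + 1
E[A] = 0.0 = 0
E[Y] = -2 * 0 + 1 = 1

1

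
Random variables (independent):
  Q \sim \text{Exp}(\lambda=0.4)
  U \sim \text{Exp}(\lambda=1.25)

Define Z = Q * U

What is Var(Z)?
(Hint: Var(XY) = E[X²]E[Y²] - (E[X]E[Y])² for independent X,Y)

Var(XY) = E[X²]E[Y²] - (E[X]E[Y])²
E[Q] = 2.5, Var(Q) = 6.25
E[U] = 0.8, Var(U) = 0.64
E[Q²] = 6.25 + 2.5² = 12.5
E[U²] = 0.64 + 0.8² = 1.28
Var(Z) = 12.5*1.28 - (2.5*0.8)²
= 16 - 4 = 12

12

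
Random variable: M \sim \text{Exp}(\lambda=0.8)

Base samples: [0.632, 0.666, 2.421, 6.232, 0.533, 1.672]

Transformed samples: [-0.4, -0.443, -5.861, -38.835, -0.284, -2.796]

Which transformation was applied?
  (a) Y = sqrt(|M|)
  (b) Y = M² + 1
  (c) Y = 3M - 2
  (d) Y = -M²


Checking option (d) Y = -M²:
  M = 0.632 -> Y = -0.4 ✓
  M = 0.666 -> Y = -0.443 ✓
  M = 2.421 -> Y = -5.861 ✓
All samples match this transformation.

(d) -M²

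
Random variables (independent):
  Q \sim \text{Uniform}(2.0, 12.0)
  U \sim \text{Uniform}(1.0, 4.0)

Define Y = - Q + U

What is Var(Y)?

For independent RVs: Var(aX + bY) = a²Var(X) + b²Var(Y)
Var(Q) = 8.3333333
Var(U) = 0.75
Var(Y) = (-1)²*8.3333333 + 1²*0.75
= 1*8.3333333 + 1*0.75 = 9.0833333

9.0833333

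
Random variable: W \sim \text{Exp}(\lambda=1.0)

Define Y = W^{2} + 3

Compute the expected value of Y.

E[Y] = 1*E[W²] + 3
E[W] = 1
E[W²] = Var(W) + (E[W])² = 1 + 1 = 2
E[Y] = 1*2 + 3 = 5

5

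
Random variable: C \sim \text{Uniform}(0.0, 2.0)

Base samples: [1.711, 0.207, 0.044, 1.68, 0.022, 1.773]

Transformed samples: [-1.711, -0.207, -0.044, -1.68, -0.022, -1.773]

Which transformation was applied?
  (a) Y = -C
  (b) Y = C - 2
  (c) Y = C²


Checking option (a) Y = -C:
  C = 1.711 -> Y = -1.711 ✓
  C = 0.207 -> Y = -0.207 ✓
  C = 0.044 -> Y = -0.044 ✓
All samples match this transformation.

(a) -C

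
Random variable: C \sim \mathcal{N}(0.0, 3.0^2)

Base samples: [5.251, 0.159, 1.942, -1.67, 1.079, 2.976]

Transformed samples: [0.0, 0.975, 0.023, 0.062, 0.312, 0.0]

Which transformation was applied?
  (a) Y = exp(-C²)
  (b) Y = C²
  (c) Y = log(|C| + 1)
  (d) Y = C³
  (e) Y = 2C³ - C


Checking option (a) Y = exp(-C²):
  C = 5.251 -> Y = 0.0 ✓
  C = 0.159 -> Y = 0.975 ✓
  C = 1.942 -> Y = 0.023 ✓
All samples match this transformation.

(a) exp(-C²)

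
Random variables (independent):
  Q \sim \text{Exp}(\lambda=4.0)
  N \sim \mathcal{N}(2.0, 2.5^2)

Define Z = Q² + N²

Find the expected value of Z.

E[Z] = E[Q²] + E[N²]
E[Q²] = Var(Q) + E[Q]² = 0.0625 + 0.0625 = 0.125
E[N²] = Var(N) + E[N]² = 6.25 + 4 = 10.25
E[Z] = 0.125 + 10.25 = 10.375

10.375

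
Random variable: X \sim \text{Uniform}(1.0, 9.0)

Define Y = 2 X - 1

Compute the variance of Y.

For Y = aX + b: Var(Y) = a² * Var(X)
Var(X) = (9 - 1)^2/12 = 5.3333333
Var(Y) = 2² * 5.3333333 = 4 * 5.3333333 = 21.333333

21.333333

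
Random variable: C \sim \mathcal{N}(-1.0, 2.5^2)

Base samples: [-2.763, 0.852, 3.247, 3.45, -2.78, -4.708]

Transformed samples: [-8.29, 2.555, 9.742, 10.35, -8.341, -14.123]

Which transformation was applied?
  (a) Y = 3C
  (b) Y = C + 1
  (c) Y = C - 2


Checking option (a) Y = 3C:
  C = -2.763 -> Y = -8.29 ✓
  C = 0.852 -> Y = 2.555 ✓
  C = 3.247 -> Y = 9.742 ✓
All samples match this transformation.

(a) 3C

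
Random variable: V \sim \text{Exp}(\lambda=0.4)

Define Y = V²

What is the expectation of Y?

E[V²] = Var(V) + (E[V])² = 6.25 + 6.25 = 12.5

12.5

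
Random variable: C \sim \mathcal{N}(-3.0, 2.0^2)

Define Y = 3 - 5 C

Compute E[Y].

For Y = -5C + 3:
E[Y] = -5 * E[C] + 3
E[C] = -3.0 = -3
E[Y] = -5 * (-3) + 3 = 18

18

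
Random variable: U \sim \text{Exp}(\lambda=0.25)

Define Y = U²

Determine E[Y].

Using E[X²] = Var(X) + (E[X])²:
E[U] = 4
Var(U) = 1/0.25^2 = 16
E[U²] = 16 + 4² = 16 + 16 = 32

32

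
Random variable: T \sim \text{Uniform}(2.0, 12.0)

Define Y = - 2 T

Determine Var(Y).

For Y = aT + b: Var(Y) = a² * Var(T)
Var(T) = (12 - 2)^2/12 = 8.3333333
Var(Y) = (-2)² * 8.3333333 = 4 * 8.3333333 = 33.333333

33.333333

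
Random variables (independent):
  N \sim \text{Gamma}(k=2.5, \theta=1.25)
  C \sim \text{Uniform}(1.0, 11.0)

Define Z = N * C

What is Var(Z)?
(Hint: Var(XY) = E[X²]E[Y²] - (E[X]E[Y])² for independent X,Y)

Var(XY) = E[X²]E[Y²] - (E[X]E[Y])²
E[N] = 3.125, Var(N) = 3.90625
E[C] = 6, Var(C) = 8.3333333
E[N²] = 3.90625 + 3.125² = 13.671875
E[C²] = 8.3333333 + 6² = 44.333333
Var(Z) = 13.671875*44.333333 - (3.125*6)²
= 606.11979 - 351.5625 = 254.55729

254.55729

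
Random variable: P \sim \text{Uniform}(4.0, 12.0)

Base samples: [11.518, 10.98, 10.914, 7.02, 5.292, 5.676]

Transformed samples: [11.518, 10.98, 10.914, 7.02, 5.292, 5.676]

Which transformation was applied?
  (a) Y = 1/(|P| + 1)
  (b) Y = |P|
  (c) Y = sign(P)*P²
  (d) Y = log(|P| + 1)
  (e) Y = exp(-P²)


Checking option (b) Y = |P|:
  P = 11.518 -> Y = 11.518 ✓
  P = 10.98 -> Y = 10.98 ✓
  P = 10.914 -> Y = 10.914 ✓
All samples match this transformation.

(b) |P|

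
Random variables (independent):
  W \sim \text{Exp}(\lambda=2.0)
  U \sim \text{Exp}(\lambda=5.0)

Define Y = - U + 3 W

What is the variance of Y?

For independent RVs: Var(aX + bY) = a²Var(X) + b²Var(Y)
Var(W) = 0.25
Var(U) = 0.04
Var(Y) = 3²*0.25 + (-1)²*0.04
= 9*0.25 + 1*0.04 = 2.29

2.29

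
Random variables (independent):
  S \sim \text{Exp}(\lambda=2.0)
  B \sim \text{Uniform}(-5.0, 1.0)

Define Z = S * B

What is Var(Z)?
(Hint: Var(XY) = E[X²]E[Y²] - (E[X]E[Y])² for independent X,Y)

Var(XY) = E[X²]E[Y²] - (E[X]E[Y])²
E[S] = 0.5, Var(S) = 0.25
E[B] = -2, Var(B) = 3
E[S²] = 0.25 + 0.5² = 0.5
E[B²] = 3 + (-2)² = 7
Var(Z) = 0.5*7 - (0.5*(-2))²
= 3.5 - 1 = 2.5

2.5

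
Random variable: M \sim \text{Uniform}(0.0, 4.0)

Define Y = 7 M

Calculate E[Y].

For Y = 7M:
E[Y] = 7 * E[M]
E[M] = (0 + 4)/2 = 2
E[Y] = 7 * 2 = 14

14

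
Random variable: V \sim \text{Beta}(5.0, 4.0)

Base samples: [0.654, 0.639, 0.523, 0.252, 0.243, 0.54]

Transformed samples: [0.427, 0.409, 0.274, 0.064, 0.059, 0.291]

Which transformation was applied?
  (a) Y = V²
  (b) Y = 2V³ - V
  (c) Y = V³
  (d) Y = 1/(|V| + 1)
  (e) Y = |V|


Checking option (a) Y = V²:
  V = 0.654 -> Y = 0.427 ✓
  V = 0.639 -> Y = 0.409 ✓
  V = 0.523 -> Y = 0.274 ✓
All samples match this transformation.

(a) V²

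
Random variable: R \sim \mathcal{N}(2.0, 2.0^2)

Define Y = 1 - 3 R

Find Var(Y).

For Y = aR + b: Var(Y) = a² * Var(R)
Var(R) = 2.0^2 = 4
Var(Y) = (-3)² * 4 = 9 * 4 = 36

36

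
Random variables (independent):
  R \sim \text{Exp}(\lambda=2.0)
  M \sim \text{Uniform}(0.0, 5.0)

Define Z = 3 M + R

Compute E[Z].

E[Z] = 1*E[R] + 3*E[M]
E[R] = 0.5
E[M] = 2.5
E[Z] = 1*0.5 + 3*2.5 = 8

8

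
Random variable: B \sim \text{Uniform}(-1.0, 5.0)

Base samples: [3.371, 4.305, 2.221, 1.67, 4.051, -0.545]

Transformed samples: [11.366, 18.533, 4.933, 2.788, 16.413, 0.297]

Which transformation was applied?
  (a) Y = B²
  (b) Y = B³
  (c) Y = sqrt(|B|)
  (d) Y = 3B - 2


Checking option (a) Y = B²:
  B = 3.371 -> Y = 11.366 ✓
  B = 4.305 -> Y = 18.533 ✓
  B = 2.221 -> Y = 4.933 ✓
All samples match this transformation.

(a) B²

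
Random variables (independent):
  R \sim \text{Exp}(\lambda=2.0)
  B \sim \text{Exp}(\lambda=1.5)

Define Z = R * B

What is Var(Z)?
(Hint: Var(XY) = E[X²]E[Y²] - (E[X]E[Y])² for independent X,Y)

Var(XY) = E[X²]E[Y²] - (E[X]E[Y])²
E[R] = 0.5, Var(R) = 0.25
E[B] = 0.66666667, Var(B) = 0.44444444
E[R²] = 0.25 + 0.5² = 0.5
E[B²] = 0.44444444 + 0.66666667² = 0.88888889
Var(Z) = 0.5*0.88888889 - (0.5*0.66666667)²
= 0.44444444 - 0.11111111 = 0.33333333

0.33333333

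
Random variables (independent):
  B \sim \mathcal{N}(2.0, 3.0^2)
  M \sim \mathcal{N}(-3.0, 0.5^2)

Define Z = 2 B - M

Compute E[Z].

E[Z] = 2*E[B] - 1*E[M]
E[B] = 2
E[M] = -3
E[Z] = 2*2 - 1*(-3) = 7

7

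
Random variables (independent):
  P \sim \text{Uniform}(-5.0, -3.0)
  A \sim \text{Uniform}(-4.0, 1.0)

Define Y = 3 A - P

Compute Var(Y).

For independent RVs: Var(aX + bY) = a²Var(X) + b²Var(Y)
Var(P) = 0.33333333
Var(A) = 2.0833333
Var(Y) = (-1)²*0.33333333 + 3²*2.0833333
= 1*0.33333333 + 9*2.0833333 = 19.083333

19.083333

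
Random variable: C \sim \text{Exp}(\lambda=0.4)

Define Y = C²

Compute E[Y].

E[C²] = Var(C) + (E[C])² = 6.25 + 6.25 = 12.5

12.5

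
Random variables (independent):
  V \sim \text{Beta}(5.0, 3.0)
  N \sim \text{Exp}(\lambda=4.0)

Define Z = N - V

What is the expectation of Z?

E[Z] = -1*E[V] + 1*E[N]
E[V] = 0.625
E[N] = 0.25
E[Z] = -1*0.625 + 1*0.25 = -0.375

-0.375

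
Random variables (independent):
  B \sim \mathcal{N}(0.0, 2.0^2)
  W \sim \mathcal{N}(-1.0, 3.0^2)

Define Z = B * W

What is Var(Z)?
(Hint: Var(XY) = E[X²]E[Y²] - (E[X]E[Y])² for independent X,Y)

Var(XY) = E[X²]E[Y²] - (E[X]E[Y])²
E[B] = 0, Var(B) = 4
E[W] = -1, Var(W) = 9
E[B²] = 4 + 0² = 4
E[W²] = 9 + (-1)² = 10
Var(Z) = 4*10 - (0*(-1))²
= 40 - 0 = 40

40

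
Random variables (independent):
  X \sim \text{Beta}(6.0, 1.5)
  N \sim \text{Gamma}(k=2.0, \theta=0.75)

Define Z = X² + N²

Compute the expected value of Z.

E[Z] = E[X²] + E[N²]
E[X²] = Var(X) + E[X]² = 0.018823529 + 0.64 = 0.65882353
E[N²] = Var(N) + E[N]² = 1.125 + 2.25 = 3.375
E[Z] = 0.65882353 + 3.375 = 4.0338235

4.0338235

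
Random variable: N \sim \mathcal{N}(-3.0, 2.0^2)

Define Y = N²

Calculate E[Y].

Using E[X²] = Var(X) + (E[X])²:
E[N] = -3
Var(N) = 2.0^2 = 4
E[N²] = 4 + (-3)² = 4 + 9 = 13

13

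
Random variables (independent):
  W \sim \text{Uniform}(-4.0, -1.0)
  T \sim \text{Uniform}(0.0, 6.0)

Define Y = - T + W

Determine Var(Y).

For independent RVs: Var(aX + bY) = a²Var(X) + b²Var(Y)
Var(W) = 0.75
Var(T) = 3
Var(Y) = 1²*0.75 + (-1)²*3
= 1*0.75 + 1*3 = 3.75

3.75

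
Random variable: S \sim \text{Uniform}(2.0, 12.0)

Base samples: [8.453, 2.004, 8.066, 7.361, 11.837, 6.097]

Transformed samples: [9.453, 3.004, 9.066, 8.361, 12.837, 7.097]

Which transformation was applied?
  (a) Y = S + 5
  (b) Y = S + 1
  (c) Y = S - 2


Checking option (b) Y = S + 1:
  S = 8.453 -> Y = 9.453 ✓
  S = 2.004 -> Y = 3.004 ✓
  S = 8.066 -> Y = 9.066 ✓
All samples match this transformation.

(b) S + 1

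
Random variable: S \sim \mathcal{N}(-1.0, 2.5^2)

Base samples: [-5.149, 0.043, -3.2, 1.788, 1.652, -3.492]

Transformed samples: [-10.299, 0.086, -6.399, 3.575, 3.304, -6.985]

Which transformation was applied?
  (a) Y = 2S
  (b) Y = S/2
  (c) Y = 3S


Checking option (a) Y = 2S:
  S = -5.149 -> Y = -10.299 ✓
  S = 0.043 -> Y = 0.086 ✓
  S = -3.2 -> Y = -6.399 ✓
All samples match this transformation.

(a) 2S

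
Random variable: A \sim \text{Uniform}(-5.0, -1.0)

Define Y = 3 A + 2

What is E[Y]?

For Y = 3A + 2:
E[Y] = 3 * E[A] + 2
E[A] = (-5 - 1)/2 = -3
E[Y] = 3 * (-3) + 2 = -7

-7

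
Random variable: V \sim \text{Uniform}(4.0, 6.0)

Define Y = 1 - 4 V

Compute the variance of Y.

For Y = aV + b: Var(Y) = a² * Var(V)
Var(V) = (6 - 4)^2/12 = 0.33333333
Var(Y) = (-4)² * 0.33333333 = 16 * 0.33333333 = 5.3333333

5.3333333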